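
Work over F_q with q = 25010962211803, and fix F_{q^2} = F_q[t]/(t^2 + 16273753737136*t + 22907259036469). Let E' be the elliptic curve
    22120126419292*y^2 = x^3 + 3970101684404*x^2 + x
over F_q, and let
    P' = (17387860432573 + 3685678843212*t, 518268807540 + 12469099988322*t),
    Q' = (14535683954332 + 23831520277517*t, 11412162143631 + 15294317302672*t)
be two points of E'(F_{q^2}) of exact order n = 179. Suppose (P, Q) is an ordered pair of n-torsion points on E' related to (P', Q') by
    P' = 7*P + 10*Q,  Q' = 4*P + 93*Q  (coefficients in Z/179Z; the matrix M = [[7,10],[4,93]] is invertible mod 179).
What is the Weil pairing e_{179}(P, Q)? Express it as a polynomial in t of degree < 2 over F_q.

Alternating bilinearity on E[179] (values in mu_{179} in F_{25010962211803^2}) gives e(P',Q') = e(P,Q)^det(M).
Inverting 74 mod 179: 75. Thus e_{179}(P,Q) = e(P',Q')^{75}.
Montgomery->Weierstrass: x_W = 11853367787154*x+14781158245284, y_W=11853367787154*y on F_{25010962211803}; lands on y^2=x^3+23986985351605*x+7558051920355.
Miller loop for e_{179} over F_{25010962211803^2}: bits of 179 = 10110011; 7 double steps + 4 add steps, l/v at each.
Result: e(P',Q') = 24249465342295 + 10005557013776*t.
Hence e(P,Q) = 21321178872859 + 17647597974493*t in F_{25010962211803^2}^*.

21321178872859 + 17647597974493*t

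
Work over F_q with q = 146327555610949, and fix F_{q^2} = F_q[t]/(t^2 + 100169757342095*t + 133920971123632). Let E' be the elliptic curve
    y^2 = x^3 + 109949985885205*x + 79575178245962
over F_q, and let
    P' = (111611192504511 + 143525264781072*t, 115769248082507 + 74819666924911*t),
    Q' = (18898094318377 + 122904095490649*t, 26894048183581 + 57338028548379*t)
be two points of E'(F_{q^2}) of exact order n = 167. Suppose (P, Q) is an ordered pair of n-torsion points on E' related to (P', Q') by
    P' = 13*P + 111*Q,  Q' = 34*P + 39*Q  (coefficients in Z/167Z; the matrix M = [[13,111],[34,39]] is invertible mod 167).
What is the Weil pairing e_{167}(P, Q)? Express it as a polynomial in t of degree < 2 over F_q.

98273740216986 + 130734416350011*t

Alternating bilinearity on E[167] (values in mu_{167} in F_{146327555610949^2}) gives e(P',Q') = e(P,Q)^det(M).
13*39 - 111*34 = -3267; reduced mod 167: det = 73, inverse 151.
Miller loop for e_{167} over F_{146327555610949^2}: bits of 167 = 10100111; 7 double steps + 4 add steps, l/v at each.
Miller gives e_{167}(P',Q') = 8248250499236 + 24967744293677*t in F_{146327555610949^2}.
Hence e(P,Q) = 98273740216986 + 130734416350011*t in F_{146327555610949^2}^*.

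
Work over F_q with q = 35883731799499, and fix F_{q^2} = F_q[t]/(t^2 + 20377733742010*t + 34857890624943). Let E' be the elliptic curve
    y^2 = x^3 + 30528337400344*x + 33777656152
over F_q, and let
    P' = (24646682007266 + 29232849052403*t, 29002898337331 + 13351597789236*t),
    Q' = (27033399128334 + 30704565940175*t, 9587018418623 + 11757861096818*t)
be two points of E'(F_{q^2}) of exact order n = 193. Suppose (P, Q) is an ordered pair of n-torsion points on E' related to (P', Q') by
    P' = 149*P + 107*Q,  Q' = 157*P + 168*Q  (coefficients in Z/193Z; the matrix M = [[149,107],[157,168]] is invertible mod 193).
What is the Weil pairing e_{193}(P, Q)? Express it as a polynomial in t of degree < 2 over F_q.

Under M = [[149,107],[157,168]] in GL_2(Z/193), e_{193}(P',Q') = e_{193}(P,Q)^(149*168-107*157 mod 193).
So e_{193}(P,Q) = e_{193}(P',Q')^{38}, since 127*38 = 1 mod 193.
Build f_{193,P'} and f_{193,Q'} via the 8-bit ladder of 193=11000001_2; evaluate at shifted divisors; quotient in F_{35883731799499^2}.
The quotient is 25794211473067 + 9682491195773*t.
(25794211473067 + 9682491195773*t)^{38} mod (35883731799499,f) = 34764696195789 + 10005782293678*t.

34764696195789 + 10005782293678*t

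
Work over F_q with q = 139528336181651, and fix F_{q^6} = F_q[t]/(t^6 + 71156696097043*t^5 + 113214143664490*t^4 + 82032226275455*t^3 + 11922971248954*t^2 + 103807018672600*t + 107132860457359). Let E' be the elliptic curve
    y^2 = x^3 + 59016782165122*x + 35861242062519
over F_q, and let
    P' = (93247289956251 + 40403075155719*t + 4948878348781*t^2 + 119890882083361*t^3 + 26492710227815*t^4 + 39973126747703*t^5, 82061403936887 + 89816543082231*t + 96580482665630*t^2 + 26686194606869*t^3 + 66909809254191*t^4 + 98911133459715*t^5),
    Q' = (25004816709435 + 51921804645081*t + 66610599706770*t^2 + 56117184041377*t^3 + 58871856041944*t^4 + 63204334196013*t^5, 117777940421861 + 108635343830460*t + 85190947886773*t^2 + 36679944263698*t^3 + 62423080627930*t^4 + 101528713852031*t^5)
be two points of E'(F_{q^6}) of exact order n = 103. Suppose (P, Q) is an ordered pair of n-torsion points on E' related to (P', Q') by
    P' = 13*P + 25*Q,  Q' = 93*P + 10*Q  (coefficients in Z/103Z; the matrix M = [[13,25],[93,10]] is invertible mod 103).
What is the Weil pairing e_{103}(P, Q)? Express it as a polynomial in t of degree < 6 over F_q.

Under M = [[13,25],[93,10]] in GL_2(Z/103), e_{103}(P',Q') = e_{103}(P,Q)^(13*10-25*93 mod 103).
Inverting 71 mod 103: 74. Thus e_{103}(P,Q) = e(P',Q')^{74}.
n = 103 = (1100111)_2 (7 bits, wt 5); accumulate f_{103,P'}(Q'+S)/f_{103,P'}(S) along the 6-step ladder.
Result: e(P',Q') = 7659408086213 + 91317449388873*t + 68223480794260*t^2 + 126127300447040*t^3 + 125694195293322*t^4 + 20114703111496*t^5.
Thus e_{103}(P,Q) = 119515879987714 + 102301232759716*t + 70946190397388*t^2 + 103594696428073*t^3 + 120016777357810*t^4 + 68525451406953*t^5.

119515879987714 + 102301232759716*t + 70946190397388*t^2 + 103594696428073*t^3 + 120016777357810*t^4 + 68525451406953*t^5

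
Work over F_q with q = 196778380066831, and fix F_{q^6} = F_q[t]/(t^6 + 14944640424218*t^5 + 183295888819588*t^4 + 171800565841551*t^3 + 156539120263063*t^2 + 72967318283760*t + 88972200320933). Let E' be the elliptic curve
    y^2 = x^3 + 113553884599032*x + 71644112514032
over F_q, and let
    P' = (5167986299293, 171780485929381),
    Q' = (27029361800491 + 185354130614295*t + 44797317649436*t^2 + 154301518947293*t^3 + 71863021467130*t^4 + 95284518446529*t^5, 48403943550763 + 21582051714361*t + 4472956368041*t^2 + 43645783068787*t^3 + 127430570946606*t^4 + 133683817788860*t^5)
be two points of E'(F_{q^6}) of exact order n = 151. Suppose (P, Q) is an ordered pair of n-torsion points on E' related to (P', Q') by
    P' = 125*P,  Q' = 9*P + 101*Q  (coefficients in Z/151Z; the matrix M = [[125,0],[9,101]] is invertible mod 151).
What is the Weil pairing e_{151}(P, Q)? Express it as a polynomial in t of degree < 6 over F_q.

Alternating bilinearity on E[151] (values in mu_{151} in F_{196778380066831^6}) gives e(P',Q') = e(P,Q)^det(M).
So e_{151}(P,Q) = e_{151}(P',Q')^{87}, since 92*87 = 1 mod 151.
Miller loop for e_{151} over F_{196778380066831^6}: bits of 151 = 10010111; 7 double steps + 4 add steps, l/v at each.
Miller gives e_{151}(P',Q') = 144971412503137 + 38326964123411*t + 19490300731768*t^2 + 128943369751600*t^3 + 49710023187*t^4 + 7940801669999*t^5 in F_{196778380066831^6}.
Raise to 87: e(P,Q) = 88382746438232 + 122119156981129*t + 165628416918482*t^2 + 176177305789250*t^3 + 138731664530638*t^4 + 17525758035819*t^5 in mu_{151}.

88382746438232 + 122119156981129*t + 165628416918482*t^2 + 176177305789250*t^3 + 138731664530638*t^4 + 17525758035819*t^5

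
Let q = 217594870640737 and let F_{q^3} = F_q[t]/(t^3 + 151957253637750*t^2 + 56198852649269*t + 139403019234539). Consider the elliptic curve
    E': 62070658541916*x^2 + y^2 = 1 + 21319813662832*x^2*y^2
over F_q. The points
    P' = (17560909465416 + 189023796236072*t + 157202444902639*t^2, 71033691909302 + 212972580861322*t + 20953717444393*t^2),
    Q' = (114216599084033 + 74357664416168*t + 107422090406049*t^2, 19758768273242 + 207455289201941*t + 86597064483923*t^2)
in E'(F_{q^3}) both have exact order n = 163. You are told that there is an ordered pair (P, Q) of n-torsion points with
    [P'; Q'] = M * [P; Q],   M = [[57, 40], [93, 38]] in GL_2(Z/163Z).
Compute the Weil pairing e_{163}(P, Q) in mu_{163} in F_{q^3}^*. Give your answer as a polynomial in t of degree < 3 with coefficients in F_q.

125548042901314 + 108096864578946*t + 209578093342375*t^2

e_{163}(aP+bQ,cP+dQ) = e_{163}(P,Q)^(ad-bc); with (a,b,c,d)=(57,40,93,38) this gives the det-163 law.
det M = 57*38 - 40*93 = -1554 = 76 (mod 163); 76^{-1} = 148 (mod 163).
Edwards->Montgomery: u=(1+y)/(1-y), v=u/x -> 92332246007832v^2=u^3+156294747201871u^2+u; then x_W=10187711219771u+86430035581037: y^2=x^3+37346539398789.
Miller loop for e_{163} over F_{217594870640737^3}: bits of 163 = 10100011; 7 double steps + 3 add steps, l/v at each.
Result: e(P',Q') = 186852434557586 + 150792044369929*t + 46177480271353*t^2.
Raise to 148: e(P,Q) = 125548042901314 + 108096864578946*t + 209578093342375*t^2 in mu_{163}.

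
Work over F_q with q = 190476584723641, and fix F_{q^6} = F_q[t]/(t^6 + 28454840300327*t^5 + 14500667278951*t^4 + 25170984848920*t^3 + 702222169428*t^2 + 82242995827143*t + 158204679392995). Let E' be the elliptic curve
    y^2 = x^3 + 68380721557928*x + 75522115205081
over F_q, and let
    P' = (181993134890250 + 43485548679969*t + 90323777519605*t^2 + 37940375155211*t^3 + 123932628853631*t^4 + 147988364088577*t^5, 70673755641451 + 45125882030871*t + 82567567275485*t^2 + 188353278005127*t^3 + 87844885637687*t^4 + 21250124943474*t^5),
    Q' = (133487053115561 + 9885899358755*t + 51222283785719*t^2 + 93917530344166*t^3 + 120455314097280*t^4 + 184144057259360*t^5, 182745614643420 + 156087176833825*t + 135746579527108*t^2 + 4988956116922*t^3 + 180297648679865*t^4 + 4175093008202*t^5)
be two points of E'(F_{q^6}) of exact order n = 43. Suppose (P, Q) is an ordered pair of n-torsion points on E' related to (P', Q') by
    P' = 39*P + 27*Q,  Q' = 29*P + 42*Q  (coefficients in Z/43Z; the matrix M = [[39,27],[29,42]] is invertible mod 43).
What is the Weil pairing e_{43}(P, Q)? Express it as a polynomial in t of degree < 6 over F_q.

7115961868685 + 28502386544652*t + 131142851691321*t^2 + 29133661760279*t^3 + 147366110873509*t^4 + 82202977109865*t^5

The 43-Weil pairing on E[43] over F_{190476584723641} is alternating-bilinear: e_{43}(P',Q') = e_{43}(P,Q)^det(M).
det(M) mod 43 = 38; its inverse in (Z/43)^* is 17 (check: 38*17 mod 43 = 1).
Build f_{43,P'} and f_{43,Q'} via the 6-bit ladder of 43=101011_2; evaluate at shifted divisors; quotient in F_{190476584723641^6}.
e_{43}(P',Q') = 37738457084356 + 123486527260465*t + 16792339031460*t^2 + 72275691406682*t^3 + 24963107431632*t^4 + 146029120395655*t^5.
Hence e(P,Q) = 7115961868685 + 28502386544652*t + 131142851691321*t^2 + 29133661760279*t^3 + 147366110873509*t^4 + 82202977109865*t^5 in F_{190476584723641^6}^*.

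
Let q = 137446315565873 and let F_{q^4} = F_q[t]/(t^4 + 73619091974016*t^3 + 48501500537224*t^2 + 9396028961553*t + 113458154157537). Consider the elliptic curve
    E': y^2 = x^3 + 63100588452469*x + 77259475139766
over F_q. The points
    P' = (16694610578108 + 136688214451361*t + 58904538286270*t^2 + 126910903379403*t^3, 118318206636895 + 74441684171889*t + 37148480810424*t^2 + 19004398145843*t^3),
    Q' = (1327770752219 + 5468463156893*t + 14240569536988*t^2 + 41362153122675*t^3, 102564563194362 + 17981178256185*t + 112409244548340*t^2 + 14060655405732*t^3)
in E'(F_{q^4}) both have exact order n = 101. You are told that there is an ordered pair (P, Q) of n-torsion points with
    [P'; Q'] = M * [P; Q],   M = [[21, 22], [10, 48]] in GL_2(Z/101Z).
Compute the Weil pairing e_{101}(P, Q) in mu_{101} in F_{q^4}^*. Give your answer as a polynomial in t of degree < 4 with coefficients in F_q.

98176553195372 + 30817192681649*t + 22686959297912*t^2 + 119414111479522*t^3

The 101-Weil pairing on E[101] over F_{137446315565873} is alternating-bilinear: e_{101}(P',Q') = e_{101}(P,Q)^det(M).
Hence e(P,Q) = e(P',Q')^{5} where 5 = 81^{-1} mod 101.
Build f_{101,P'} and f_{101,Q'} via the 7-bit ladder of 101=1100101_2; evaluate at shifted divisors; quotient in F_{137446315565873^4}.
The quotient is 79970467934398 + 4896592063236*t + 11697856145810*t^2 + 36627128037164*t^3.
Hence e(P,Q) = 98176553195372 + 30817192681649*t + 22686959297912*t^2 + 119414111479522*t^3 in F_{137446315565873^4}^*.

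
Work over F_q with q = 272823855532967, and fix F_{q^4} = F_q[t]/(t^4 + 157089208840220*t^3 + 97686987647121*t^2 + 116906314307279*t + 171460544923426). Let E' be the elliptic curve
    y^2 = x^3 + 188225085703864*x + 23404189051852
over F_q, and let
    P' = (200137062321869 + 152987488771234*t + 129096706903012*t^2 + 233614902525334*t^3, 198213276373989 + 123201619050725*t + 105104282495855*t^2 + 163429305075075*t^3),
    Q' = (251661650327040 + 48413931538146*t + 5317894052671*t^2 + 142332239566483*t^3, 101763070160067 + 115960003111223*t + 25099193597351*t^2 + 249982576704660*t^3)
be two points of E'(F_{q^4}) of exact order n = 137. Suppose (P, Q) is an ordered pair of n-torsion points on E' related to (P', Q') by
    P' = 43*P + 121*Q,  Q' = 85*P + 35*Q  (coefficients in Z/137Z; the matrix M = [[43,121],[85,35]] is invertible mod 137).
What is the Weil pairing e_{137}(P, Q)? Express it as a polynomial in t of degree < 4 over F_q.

51243183663060 + 172845919626611*t + 25202470155735*t^2 + 215918362217340*t^3

e_{137}(aP+bQ,cP+dQ) = e_{137}(P,Q)^(ad-bc); with (a,b,c,d)=(43,121,85,35) this gives the det-137 law.
So e_{137}(P,Q) = e_{137}(P',Q')^{57}, since 125*57 = 1 mod 137.
Double-and-add over 10001001: 8-1 doublings, 3-1 additions; each step l_{T,T}/v_{2T} or l_{T,P'}/v at Q'+S for random S.
Result: e(P',Q') = 263304728683772 + 218880433597312*t + 67264899208420*t^2 + 85089954638002*t^3.
Finally e_{137}(P,Q) = 51243183663060 + 172845919626611*t + 25202470155735*t^2 + 215918362217340*t^3.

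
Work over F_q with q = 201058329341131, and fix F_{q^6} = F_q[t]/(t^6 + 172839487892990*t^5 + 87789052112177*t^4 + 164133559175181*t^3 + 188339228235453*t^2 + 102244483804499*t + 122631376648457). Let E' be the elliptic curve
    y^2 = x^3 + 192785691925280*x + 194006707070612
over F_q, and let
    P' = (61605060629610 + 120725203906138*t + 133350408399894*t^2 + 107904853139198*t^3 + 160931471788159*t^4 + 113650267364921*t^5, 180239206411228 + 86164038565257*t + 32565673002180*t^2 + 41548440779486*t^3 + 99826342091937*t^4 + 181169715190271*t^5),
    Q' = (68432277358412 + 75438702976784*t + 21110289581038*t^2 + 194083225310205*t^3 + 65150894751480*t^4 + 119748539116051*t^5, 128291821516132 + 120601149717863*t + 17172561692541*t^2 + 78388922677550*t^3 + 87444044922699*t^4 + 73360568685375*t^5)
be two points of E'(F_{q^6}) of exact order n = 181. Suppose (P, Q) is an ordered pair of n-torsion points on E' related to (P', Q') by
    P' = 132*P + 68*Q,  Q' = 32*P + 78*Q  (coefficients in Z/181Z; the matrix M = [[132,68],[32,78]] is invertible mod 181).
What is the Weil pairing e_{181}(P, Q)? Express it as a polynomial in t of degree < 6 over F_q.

e_{181}(aP+bQ,cP+dQ) = e_{181}(P,Q)^(ad-bc); with (a,b,c,d)=(132,68,32,78) this gives the det-181 law.
Inverting 156 mod 181: 152. Thus e_{181}(P,Q) = e(P',Q')^{152}.
Miller loop for e_{181} over F_{201058329341131^6}: bits of 181 = 10110101; 7 double steps + 4 add steps, l/v at each.
Result: e(P',Q') = 61670759279226 + 7798857108508*t + 80181541764722*t^2 + 127672219732826*t^3 + 164913907148426*t^4 + 153308310265502*t^5.
Thus e_{181}(P,Q) = 64521396784828 + 194665475521496*t + 191059266893938*t^2 + 144898845791187*t^3 + 49398250499782*t^4 + 66887947101184*t^5.

64521396784828 + 194665475521496*t + 191059266893938*t^2 + 144898845791187*t^3 + 49398250499782*t^4 + 66887947101184*t^5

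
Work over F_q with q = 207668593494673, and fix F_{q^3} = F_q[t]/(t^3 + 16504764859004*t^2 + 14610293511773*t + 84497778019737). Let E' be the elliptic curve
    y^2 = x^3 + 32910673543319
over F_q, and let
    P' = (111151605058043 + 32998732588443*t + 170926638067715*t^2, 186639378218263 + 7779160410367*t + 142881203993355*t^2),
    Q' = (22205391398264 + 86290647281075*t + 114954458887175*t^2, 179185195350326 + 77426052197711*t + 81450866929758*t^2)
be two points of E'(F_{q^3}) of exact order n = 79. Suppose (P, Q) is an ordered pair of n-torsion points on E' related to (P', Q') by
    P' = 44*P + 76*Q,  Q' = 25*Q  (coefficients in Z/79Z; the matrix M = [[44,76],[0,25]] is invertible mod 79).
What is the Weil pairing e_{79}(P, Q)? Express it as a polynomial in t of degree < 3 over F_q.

83279511539069 + 16844873745625*t + 133587772427902*t^2

e_{79}(aP+bQ,cP+dQ) = e_{79}(P,Q)^(ad-bc); with (a,b,c,d)=(44,76,0,25) this gives the det-79 law.
det(M) mod 79 = 73; its inverse in (Z/79)^* is 13 (check: 73*13 mod 79 = 1).
Miller loop for e_{79} over F_{207668593494673^3}: bits of 79 = 1001111; 6 double steps + 4 add steps, l/v at each.
The quotient is 99165325263812 + 149529955452559*t + 58445024413563*t^2.
Hence e(P,Q) = 83279511539069 + 16844873745625*t + 133587772427902*t^2 in F_{207668593494673^3}^*.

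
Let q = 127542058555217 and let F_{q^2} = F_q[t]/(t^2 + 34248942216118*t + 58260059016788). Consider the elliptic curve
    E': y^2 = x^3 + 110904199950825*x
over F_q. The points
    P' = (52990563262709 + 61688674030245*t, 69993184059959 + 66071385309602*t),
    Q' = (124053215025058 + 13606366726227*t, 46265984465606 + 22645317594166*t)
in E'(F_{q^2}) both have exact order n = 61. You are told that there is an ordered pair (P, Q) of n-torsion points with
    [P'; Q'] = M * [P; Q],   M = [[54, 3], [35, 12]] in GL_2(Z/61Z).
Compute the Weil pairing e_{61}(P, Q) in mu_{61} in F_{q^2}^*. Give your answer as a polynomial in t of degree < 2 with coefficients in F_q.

Since e_{61}(P,P)=e_{61}(Q,Q)=1 and e_{61}(Q,P)=e_{61}(P,Q)^{-1}, expanding e_{61}(54*P + 3*Q,35*P + 12*Q) leaves e(P,Q)^det(M).
det(M) mod 61 = 55; its inverse in (Z/61)^* is 10 (check: 55*10 mod 61 = 1).
6-bit Miller (111101) on E'/F_{127542058555217} with a'=110904199950825, b'=0: accumulate tangent/chord ratios at Q'+S and P'+S'.
e_{61}(P',Q') = 98011911947404 + 72222118380726*t.
Hence e(P,Q) = 107069200859351 + 22255646599486*t in F_{127542058555217^2}^*.

107069200859351 + 22255646599486*t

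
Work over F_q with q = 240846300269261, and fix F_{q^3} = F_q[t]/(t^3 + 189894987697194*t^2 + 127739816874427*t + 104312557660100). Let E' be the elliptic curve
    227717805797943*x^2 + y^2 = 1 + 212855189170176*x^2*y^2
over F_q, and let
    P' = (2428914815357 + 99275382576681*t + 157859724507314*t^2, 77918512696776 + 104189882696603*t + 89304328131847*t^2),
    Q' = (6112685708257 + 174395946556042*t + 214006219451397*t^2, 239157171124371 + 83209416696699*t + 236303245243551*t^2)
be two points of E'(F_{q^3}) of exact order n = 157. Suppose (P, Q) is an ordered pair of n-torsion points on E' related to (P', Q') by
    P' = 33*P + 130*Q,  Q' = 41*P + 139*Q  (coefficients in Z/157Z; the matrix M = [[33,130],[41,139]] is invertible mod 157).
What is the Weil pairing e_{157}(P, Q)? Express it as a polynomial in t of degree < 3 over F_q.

57724816681029 + 55712142968575*t + 167992092458476*t^2

Since e_{157}(P,P)=e_{157}(Q,Q)=1 and e_{157}(Q,P)=e_{157}(P,Q)^{-1}, expanding e_{157}(33*P + 130*Q,41*P + 139*Q) leaves e(P,Q)^det(M).
33*139 - 130*41 = -743; reduced mod 157: det = 42, inverse 86.
Edwards a_E,d_E -> Montgomery A=120881487344201,B=191343992451041 -> Weierstrass 233006381716970,168316014888269 via alpha=193851982629317,beta=63927229224257.
Build f_{157,P'} and f_{157,Q'} via the 8-bit ladder of 157=10011101_2; evaluate at shifted divisors; quotient in F_{240846300269261^3}.
The quotient is 228359238253860 + 153970315220909*t + 182457632700882*t^2.
e_{157}(P,Q) = (228359238253860 + 153970315220909*t + 182457632700882*t^2)^{86} = 57724816681029 + 55712142968575*t + 167992092458476*t^2.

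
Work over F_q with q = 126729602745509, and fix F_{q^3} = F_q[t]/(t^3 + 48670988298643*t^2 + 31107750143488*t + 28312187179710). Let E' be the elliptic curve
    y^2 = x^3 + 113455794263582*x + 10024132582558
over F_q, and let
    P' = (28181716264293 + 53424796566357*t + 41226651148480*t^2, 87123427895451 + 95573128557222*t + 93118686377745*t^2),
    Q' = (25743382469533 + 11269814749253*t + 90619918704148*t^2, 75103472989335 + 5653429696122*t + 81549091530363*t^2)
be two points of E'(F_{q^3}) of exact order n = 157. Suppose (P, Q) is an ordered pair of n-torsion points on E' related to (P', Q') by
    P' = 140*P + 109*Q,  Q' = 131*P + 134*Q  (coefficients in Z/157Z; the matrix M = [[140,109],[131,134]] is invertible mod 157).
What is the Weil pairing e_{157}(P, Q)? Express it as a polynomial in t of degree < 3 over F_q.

e_{157}(aP+bQ,cP+dQ) = e_{157}(P,Q)^(ad-bc); with (a,b,c,d)=(140,109,131,134) this gives the det-157 law.
140*134 - 109*131 = 4481; reduced mod 157: det = 85, inverse 133.
8-bit Miller (10011101) on E'/F_{126729602745509} with a'=113455794263582, b'=10024132582558: accumulate tangent/chord ratios at Q'+S and P'+S'.
e_{157}(P',Q') = 17392496062915 + 99649709738423*t + 8140314857679*t^2.
Finally e_{157}(P,Q) = 109205552525728 + 3711565894195*t + 46873324998386*t^2.

109205552525728 + 3711565894195*t + 46873324998386*t^2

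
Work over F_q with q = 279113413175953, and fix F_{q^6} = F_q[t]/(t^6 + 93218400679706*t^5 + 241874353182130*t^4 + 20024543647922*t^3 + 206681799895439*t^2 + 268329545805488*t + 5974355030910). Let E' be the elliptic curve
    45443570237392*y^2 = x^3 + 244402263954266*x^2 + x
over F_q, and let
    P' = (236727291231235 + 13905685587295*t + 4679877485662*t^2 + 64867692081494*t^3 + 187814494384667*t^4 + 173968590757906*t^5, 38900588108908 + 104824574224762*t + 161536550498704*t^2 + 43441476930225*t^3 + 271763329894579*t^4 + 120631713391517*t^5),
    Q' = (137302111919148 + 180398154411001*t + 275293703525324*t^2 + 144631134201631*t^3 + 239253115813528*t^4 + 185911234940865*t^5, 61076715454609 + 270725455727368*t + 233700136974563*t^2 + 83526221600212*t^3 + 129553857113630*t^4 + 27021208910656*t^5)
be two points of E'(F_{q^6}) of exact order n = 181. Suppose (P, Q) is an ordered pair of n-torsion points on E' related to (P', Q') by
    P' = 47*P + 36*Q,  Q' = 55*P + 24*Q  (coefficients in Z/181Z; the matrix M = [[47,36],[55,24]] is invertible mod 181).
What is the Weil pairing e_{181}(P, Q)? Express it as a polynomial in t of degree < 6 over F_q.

Alternating bilinearity on E[181] (values in mu_{181} in F_{279113413175953^6}) gives e(P',Q') = e(P,Q)^det(M).
Inverting 53 mod 181: 41. Thus e_{181}(P,Q) = e(P',Q')^{41}.
(x,y)|->(1298221531527x+202680628437066,1298221531527y) sends E' to y^2=x^3+38088294623695*x+62550991825555.
Miller loop for e_{181} over F_{279113413175953^6}: bits of 181 = 10110101; 7 double steps + 4 add steps, l/v at each.
Result: e(P',Q') = 106714812940981 + 253751460093396*t + 109271284779338*t^2 + 97719518696557*t^3 + 109565626849127*t^4 + 181104303186520*t^5.
Thus e_{181}(P,Q) = 168248967513152 + 256257449634078*t + 101049424016816*t^2 + 53311380405462*t^3 + 186084982466112*t^4 + 242360265912757*t^5.

168248967513152 + 256257449634078*t + 101049424016816*t^2 + 53311380405462*t^3 + 186084982466112*t^4 + 242360265912757*t^5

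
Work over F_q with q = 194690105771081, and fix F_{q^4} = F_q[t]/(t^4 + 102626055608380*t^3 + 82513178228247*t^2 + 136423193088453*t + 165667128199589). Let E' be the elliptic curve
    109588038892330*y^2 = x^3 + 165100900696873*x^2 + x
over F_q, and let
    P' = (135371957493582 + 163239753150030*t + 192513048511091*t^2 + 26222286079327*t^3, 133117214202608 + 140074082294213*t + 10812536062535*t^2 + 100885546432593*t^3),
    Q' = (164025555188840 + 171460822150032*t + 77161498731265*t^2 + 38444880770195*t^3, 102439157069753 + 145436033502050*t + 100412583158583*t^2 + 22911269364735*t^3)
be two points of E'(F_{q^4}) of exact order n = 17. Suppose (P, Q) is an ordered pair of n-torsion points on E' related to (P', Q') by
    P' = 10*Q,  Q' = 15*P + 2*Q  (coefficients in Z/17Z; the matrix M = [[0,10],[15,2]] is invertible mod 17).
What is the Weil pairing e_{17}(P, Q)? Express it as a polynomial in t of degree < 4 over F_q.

81014457721694 + 147513116503744*t + 72754542889438*t^2 + 175479691057035*t^3

e_{17} is bilinear + alternating on E[17], so e_{17}(10*Q, 15*P + 2*Q) = e_{17}(P,Q)^(0*2-10*15).
So e_{17}(P,Q) = e_{17}(P',Q')^{6}, since 3*6 = 1 mod 17.
Set x_W=65220293873499*u+91784517223880, y_W=65220293873499*v; then E': y_W^2=x_W^3+140643775954344*x_W.
Double-and-add over 10001: 5-1 doublings, 2-1 additions; each step l_{T,T}/v_{2T} or l_{T,P'}/v at Q'+S for random S.
The quotient is 145678346559468 + 15516336481840*t + 39720816008706*t^2 + 41220608954274*t^3.
e_{17}(P,Q) = (145678346559468 + 15516336481840*t + 39720816008706*t^2 + 41220608954274*t^3)^{6} = 81014457721694 + 147513116503744*t + 72754542889438*t^2 + 175479691057035*t^3.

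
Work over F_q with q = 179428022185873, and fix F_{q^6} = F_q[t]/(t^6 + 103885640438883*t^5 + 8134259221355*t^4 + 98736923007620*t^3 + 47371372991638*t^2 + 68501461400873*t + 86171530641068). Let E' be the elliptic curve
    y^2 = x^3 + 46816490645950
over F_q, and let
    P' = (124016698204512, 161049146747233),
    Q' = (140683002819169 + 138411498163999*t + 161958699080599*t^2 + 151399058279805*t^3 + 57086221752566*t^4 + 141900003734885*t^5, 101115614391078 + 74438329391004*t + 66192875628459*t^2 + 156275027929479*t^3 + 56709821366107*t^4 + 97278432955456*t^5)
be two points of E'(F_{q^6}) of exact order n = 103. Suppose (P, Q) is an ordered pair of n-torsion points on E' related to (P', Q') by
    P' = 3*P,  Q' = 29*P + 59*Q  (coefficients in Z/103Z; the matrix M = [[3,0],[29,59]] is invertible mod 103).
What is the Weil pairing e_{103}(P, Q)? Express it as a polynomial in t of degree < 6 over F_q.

e_{103} is bilinear + alternating on E[103], so e_{103}(3*P, 29*P + 59*Q) = e_{103}(P,Q)^(3*59-0*29).
Hence e(P,Q) = e(P',Q')^{71} where 71 = 74^{-1} mod 103.
n = 103 = (1100111)_2 (7 bits, wt 5); accumulate f_{103,P'}(Q'+S)/f_{103,P'}(S) along the 6-step ladder.
So e_{103}(P',Q') = 50189526550923 + 175257832236829*t + 5171388575832*t^2 + 26286545437901*t^3 + 39611185304028*t^4 + 133249024762162*t^5.
Raise to 71: e(P,Q) = 131581142367595 + 53841414266735*t + 70050573625685*t^2 + 141872322309765*t^3 + 78580658312005*t^4 + 43890478889094*t^5 in mu_{103}.

131581142367595 + 53841414266735*t + 70050573625685*t^2 + 141872322309765*t^3 + 78580658312005*t^4 + 43890478889094*t^5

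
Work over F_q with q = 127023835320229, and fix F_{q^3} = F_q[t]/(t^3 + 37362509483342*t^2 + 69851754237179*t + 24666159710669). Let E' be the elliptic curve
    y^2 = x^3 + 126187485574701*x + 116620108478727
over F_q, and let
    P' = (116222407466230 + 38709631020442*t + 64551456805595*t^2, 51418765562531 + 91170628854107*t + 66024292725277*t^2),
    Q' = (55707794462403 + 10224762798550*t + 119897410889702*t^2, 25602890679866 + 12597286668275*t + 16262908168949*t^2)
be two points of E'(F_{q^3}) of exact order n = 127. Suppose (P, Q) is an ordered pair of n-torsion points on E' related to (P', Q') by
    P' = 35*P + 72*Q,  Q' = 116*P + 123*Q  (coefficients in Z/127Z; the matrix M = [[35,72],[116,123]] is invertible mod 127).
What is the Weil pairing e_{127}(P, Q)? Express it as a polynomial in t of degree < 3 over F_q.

17569123031719 + 93608691704358*t + 7358095760332*t^2

Since e_{127}(P,P)=e_{127}(Q,Q)=1 and e_{127}(Q,P)=e_{127}(P,Q)^{-1}, expanding e_{127}(35*P + 72*Q,116*P + 123*Q) leaves e(P,Q)^det(M).
det(M) mod 127 = 17; its inverse in (Z/127)^* is 15 (check: 17*15 mod 127 = 1).
Build f_{127,P'} and f_{127,Q'} via the 7-bit ladder of 127=1111111_2; evaluate at shifted divisors; quotient in F_{127023835320229^3}.
Result: e(P',Q') = 58565350303487 + 99157527653136*t + 85812171431444*t^2.
Raise to 15: e(P,Q) = 17569123031719 + 93608691704358*t + 7358095760332*t^2 in mu_{127}.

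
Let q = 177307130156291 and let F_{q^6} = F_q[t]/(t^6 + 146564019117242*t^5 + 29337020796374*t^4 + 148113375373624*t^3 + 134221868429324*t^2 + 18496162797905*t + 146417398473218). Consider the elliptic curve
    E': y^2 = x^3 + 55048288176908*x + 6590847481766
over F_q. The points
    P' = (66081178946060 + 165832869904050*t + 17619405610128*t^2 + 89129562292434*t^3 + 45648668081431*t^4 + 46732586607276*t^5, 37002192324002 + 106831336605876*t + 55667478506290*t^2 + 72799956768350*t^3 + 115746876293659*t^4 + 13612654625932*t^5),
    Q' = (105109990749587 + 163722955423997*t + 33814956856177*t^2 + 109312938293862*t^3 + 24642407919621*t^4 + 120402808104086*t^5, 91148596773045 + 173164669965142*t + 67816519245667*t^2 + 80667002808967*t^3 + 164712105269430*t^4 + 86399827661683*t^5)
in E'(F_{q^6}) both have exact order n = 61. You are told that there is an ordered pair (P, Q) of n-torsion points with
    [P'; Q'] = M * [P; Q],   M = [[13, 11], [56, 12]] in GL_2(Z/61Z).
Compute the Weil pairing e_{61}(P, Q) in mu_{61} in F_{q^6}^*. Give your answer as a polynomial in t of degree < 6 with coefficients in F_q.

The 61-Weil pairing on E[61] over F_{177307130156291} is alternating-bilinear: e_{61}(P',Q') = e_{61}(P,Q)^det(M).
13*12 - 11*56 = -460; reduced mod 61: det = 28, inverse 24.
Build f_{61,P'} and f_{61,Q'} via the 6-bit ladder of 61=111101_2; evaluate at shifted divisors; quotient in F_{177307130156291^6}.
Result: e(P',Q') = 16104780539888 + 77134829166397*t + 9841115115393*t^2 + 148461530463698*t^3 + 139901648839174*t^4 + 114770654469768*t^5.
Thus e_{61}(P,Q) = 59931543695905 + 40932570746096*t + 115649863616520*t^2 + 120529979992918*t^3 + 138638786753*t^4 + 35271805775913*t^5.

59931543695905 + 40932570746096*t + 115649863616520*t^2 + 120529979992918*t^3 + 138638786753*t^4 + 35271805775913*t^5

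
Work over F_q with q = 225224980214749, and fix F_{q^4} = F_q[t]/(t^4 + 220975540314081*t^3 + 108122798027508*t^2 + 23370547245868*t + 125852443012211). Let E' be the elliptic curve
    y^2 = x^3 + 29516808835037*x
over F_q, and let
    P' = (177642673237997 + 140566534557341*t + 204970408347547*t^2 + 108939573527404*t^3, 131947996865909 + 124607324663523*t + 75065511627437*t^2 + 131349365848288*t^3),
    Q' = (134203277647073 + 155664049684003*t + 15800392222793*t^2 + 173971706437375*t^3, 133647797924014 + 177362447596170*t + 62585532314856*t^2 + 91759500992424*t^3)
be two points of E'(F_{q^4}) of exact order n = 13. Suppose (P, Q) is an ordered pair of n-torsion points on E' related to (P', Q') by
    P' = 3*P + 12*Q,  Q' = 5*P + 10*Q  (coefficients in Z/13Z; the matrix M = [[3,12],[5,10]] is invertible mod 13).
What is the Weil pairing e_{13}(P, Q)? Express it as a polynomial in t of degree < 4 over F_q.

Since e_{13}(P,P)=e_{13}(Q,Q)=1 and e_{13}(Q,P)=e_{13}(P,Q)^{-1}, expanding e_{13}(3*P + 12*Q,5*P + 10*Q) leaves e(P,Q)^det(M).
3*10 - 12*5 = -30; reduced mod 13: det = 9, inverse 3.
n = 13 = (1101)_2 (4 bits, wt 3); accumulate f_{13,P'}(Q'+S)/f_{13,P'}(S) along the 3-step ladder.
Miller gives e_{13}(P',Q') = 29049631102029 + 177326310026647*t + 86775295511169*t^2 + 76257338991028*t^3 in F_{225224980214749^4}.
Hence e(P,Q) = 9367943284982 + 81346604540308*t + 96451063775341*t^2 + 112443231061580*t^3 in F_{225224980214749^4}^*.

9367943284982 + 81346604540308*t + 96451063775341*t^2 + 112443231061580*t^3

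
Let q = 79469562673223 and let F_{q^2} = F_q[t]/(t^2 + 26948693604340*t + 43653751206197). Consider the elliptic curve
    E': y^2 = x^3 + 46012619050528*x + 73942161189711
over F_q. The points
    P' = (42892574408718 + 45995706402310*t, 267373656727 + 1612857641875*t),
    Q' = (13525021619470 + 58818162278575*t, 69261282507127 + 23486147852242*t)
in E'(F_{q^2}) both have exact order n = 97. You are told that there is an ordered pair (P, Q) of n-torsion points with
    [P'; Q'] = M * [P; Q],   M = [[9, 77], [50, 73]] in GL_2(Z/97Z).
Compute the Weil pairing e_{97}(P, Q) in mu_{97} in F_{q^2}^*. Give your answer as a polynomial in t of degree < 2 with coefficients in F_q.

74041729390572 + 31311279022306*t

e_{97}(aP+bQ,cP+dQ) = e_{97}(P,Q)^(ad-bc); with (a,b,c,d)=(9,77,50,73) this gives the det-97 law.
9*73 - 77*50 = -3193; reduced mod 97: det = 8, inverse 85.
n = 97 = (1100001)_2 (7 bits, wt 3); accumulate f_{97,P'}(Q'+S)/f_{97,P'}(S) along the 6-step ladder.
The quotient is 52495016592246 + 55359098441711*t.
e_{97}(P,Q) = (52495016592246 + 55359098441711*t)^{85} = 74041729390572 + 31311279022306*t.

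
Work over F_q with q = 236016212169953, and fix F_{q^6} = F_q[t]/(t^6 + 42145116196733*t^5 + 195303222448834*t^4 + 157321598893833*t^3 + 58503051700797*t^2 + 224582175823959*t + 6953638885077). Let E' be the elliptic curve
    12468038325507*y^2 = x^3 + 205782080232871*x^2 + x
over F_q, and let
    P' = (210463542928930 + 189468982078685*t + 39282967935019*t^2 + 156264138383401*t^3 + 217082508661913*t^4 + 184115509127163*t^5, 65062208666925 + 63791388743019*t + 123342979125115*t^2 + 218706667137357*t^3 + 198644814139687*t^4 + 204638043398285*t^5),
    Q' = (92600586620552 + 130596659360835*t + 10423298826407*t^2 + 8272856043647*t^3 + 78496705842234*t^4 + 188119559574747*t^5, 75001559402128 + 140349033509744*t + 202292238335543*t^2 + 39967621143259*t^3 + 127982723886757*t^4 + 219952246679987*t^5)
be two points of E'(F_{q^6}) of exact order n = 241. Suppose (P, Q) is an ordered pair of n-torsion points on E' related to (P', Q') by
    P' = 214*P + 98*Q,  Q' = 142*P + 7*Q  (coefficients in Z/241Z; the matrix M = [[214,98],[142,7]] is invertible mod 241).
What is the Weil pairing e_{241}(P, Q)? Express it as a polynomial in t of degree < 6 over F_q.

157295638995806 + 191493175071366*t + 140364789493158*t^2 + 215784363004694*t^3 + 132154532932966*t^4 + 52142668976817*t^5

Alternating bilinearity on E[241] (values in mu_{241} in F_{236016212169953^6}) gives e(P',Q') = e(P,Q)^det(M).
So e_{241}(P,Q) = e_{241}(P',Q')^{74}, since 114*74 = 1 mod 241.
Montgomery->Weierstrass: x_W = 25629042776664*x+196341706090678, y_W=25629042776664*y on F_{236016212169953}; lands on y^2=x^3+180652950285096*x+230008374223971.
n = 241 = (11110001)_2 (8 bits, wt 5); accumulate f_{241,P'}(Q'+S)/f_{241,P'}(S) along the 7-step ladder.
e_{241}(P',Q') = 113529157497360 + 69968979810446*t + 110046320842560*t^2 + 30449452018428*t^3 + 2405009064757*t^4 + 46807464804325*t^5.
Hence e(P,Q) = 157295638995806 + 191493175071366*t + 140364789493158*t^2 + 215784363004694*t^3 + 132154532932966*t^4 + 52142668976817*t^5 in F_{236016212169953^6}^*.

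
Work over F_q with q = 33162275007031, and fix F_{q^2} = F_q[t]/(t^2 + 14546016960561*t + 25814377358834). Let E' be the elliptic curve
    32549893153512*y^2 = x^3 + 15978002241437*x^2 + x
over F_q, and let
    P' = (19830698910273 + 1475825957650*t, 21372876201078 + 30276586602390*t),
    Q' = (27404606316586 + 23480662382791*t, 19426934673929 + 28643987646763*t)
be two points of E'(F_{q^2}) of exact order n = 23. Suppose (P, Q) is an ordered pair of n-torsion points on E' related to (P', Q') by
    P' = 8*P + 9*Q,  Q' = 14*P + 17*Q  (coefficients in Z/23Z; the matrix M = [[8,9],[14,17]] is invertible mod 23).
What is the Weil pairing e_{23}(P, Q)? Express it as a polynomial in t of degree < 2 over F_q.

Under M = [[8,9],[14,17]] in GL_2(Z/23), e_{23}(P',Q') = e_{23}(P,Q)^(8*17-9*14 mod 23).
det M = 8*17 - 9*14 = 10 = 10 (mod 23); 10^{-1} = 7 (mod 23).
Montgomery->Weierstrass: x_W = 6386674447554*x+32836454906982, y_W=6386674447554*y on F_{33162275007031}; lands on y^2=x^3+16696439145927*x+20567716000064.
n = 23 = (10111)_2 (5 bits, wt 4); accumulate f_{23,P'}(Q'+S)/f_{23,P'}(S) along the 4-step ladder.
e_{23}(P',Q') = 18666320033292 + 5642915220388*t.
Raise to 7: e(P,Q) = 23089558363270 + 13478129390890*t in mu_{23}.

23089558363270 + 13478129390890*t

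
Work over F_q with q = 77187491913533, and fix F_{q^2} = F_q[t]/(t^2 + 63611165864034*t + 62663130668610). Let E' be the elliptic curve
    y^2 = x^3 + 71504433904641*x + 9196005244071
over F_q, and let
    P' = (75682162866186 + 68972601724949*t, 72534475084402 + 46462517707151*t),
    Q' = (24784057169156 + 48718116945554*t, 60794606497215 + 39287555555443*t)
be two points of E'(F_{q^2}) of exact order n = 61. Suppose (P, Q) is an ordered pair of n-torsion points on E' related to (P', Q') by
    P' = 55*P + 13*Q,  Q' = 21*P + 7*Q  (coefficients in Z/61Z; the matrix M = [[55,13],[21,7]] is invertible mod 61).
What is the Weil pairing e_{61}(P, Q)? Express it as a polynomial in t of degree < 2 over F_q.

Alternating bilinearity on E[61] (values in mu_{61} in F_{77187491913533^2}) gives e(P',Q') = e(P,Q)^det(M).
Inverting 51 mod 61: 6. Thus e_{61}(P,Q) = e(P',Q')^{6}.
Build f_{61,P'} and f_{61,Q'} via the 6-bit ladder of 61=111101_2; evaluate at shifted divisors; quotient in F_{77187491913533^2}.
e_{61}(P',Q') = 66235334718486 + 2624634732665*t.
(66235334718486 + 2624634732665*t)^{6} mod (77187491913533,f) = 7733741716707 + 5571594737171*t.

7733741716707 + 5571594737171*t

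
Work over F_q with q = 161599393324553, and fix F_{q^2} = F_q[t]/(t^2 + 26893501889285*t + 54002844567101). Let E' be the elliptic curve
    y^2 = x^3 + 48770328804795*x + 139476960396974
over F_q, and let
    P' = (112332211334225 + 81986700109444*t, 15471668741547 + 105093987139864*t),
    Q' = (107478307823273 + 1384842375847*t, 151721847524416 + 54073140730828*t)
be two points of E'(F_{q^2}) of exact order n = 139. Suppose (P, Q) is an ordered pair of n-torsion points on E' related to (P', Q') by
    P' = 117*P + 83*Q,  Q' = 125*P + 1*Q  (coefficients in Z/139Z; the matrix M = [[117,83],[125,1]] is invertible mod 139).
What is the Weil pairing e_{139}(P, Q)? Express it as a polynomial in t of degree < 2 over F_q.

Alternating bilinearity on E[139] (values in mu_{139} in F_{161599393324553^2}) gives e(P',Q') = e(P,Q)^det(M).
So e_{139}(P,Q) = e_{139}(P',Q')^{5}, since 28*5 = 1 mod 139.
Build f_{139,P'} and f_{139,Q'} via the 8-bit ladder of 139=10001011_2; evaluate at shifted divisors; quotient in F_{161599393324553^2}.
f_P(D_Q)/f_Q(D_P) = 9308502449846 + 39403636191320*t.
Hence e(P,Q) = 10817803455757 + 158905280868997*t in F_{161599393324553^2}^*.

10817803455757 + 158905280868997*t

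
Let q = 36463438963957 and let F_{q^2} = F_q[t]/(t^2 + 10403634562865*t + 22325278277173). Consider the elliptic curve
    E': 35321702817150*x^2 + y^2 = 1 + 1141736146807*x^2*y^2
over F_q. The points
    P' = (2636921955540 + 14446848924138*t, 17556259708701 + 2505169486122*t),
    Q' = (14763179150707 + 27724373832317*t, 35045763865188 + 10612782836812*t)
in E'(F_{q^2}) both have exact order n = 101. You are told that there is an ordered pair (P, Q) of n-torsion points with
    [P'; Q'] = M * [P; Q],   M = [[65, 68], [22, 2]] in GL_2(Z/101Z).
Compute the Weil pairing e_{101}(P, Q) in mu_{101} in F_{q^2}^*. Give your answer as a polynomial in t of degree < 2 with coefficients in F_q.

26059675326724 + 15011418256471*t

The 101-Weil pairing on E[101] over F_{36463438963957} is alternating-bilinear: e_{101}(P',Q') = e_{101}(P,Q)^det(M).
Hence e(P,Q) = e(P',Q')^{40} where 40 = 48^{-1} mod 101.
Map (x,y)_Ed via u=(1+y)/(1-y), v=(1+y)/((1-y)x) to Montgomery A=0,B=5352849860924; then to (a',b')=(12053325080357,0).
n = 101 = (1100101)_2 (7 bits, wt 4); accumulate f_{101,P'}(Q'+S)/f_{101,P'}(S) along the 6-step ladder.
e_{101}(P',Q') = 11613926575186 + 24610217084013*t.
Thus e_{101}(P,Q) = 26059675326724 + 15011418256471*t.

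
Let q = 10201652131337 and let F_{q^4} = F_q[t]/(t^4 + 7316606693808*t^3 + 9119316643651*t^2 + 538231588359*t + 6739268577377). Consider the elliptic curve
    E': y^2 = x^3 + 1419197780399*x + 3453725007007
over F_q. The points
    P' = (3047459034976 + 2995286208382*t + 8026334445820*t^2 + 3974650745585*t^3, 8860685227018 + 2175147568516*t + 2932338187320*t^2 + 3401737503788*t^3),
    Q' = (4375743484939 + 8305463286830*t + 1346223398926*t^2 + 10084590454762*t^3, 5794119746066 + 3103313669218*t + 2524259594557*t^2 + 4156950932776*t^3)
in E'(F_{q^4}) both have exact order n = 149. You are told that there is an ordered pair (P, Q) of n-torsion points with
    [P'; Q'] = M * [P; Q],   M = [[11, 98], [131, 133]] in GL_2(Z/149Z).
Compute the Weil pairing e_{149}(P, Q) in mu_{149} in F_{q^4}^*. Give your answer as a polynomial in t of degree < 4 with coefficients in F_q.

1489623446494 + 6586086476412*t + 2867018704040*t^2 + 232065269390*t^3

The 149-Weil pairing on E[149] over F_{10201652131337} is alternating-bilinear: e_{149}(P',Q') = e_{149}(P,Q)^det(M).
Hence e(P,Q) = e(P',Q')^{111} where 111 = 98^{-1} mod 149.
Run Miller on y^2=x^3+1419197780399*x+3453725007007 over F_{10201652131337}: ladder 10010101 (8 bits); e = f_P(D_Q)/f_Q(D_P).
e_{149}(P',Q') = 2637628188804 + 6036376576749*t + 8513201463036*t^2 + 6544749750652*t^3.
Finally e_{149}(P,Q) = 1489623446494 + 6586086476412*t + 2867018704040*t^2 + 232065269390*t^3.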